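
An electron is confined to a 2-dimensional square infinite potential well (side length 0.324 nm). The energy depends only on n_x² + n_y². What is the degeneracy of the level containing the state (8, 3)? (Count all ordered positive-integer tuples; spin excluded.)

The level has n_x² + n_y² = 73. The ordered positive-integer solutions are (3, 8), (8, 3).
That gives 2 states.

degeneracy = 2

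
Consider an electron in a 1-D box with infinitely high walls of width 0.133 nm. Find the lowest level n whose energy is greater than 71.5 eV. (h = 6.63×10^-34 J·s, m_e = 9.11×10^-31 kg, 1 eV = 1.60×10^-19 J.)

n = 2

E_1 = h²/(8m_eL²) = 3.410×10^-18 J = 21.31 eV.
Need n² > 71.5/21.31 = 3.355, i.e. n > 1.832.
The smallest integer satisfying this is n = 2.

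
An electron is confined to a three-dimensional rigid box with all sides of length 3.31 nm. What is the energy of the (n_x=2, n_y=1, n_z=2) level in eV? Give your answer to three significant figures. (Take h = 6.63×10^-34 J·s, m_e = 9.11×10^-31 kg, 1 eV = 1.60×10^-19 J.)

E = 0.310 eV

For a 3D rectangular well E = (h²/8m_e)·Σ n_i²/L_i² = (6.63×10^-34)²/(8·9.11×10^-31) · [2²/(3.31 nm)² + 1²/(3.31 nm)² + 2²/(3.31 nm)²].
Evaluating gives E = 4.955×10^-20 J = 0.310 eV.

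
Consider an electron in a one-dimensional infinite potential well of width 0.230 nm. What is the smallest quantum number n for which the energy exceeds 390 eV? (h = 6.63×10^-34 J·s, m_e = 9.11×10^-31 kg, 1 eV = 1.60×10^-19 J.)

E_1 = h²/(8m_eL²) = 1.140×10^-18 J = 7.125 eV.
Need n² > 390/7.125 = 54.74, i.e. n > 7.399.
The smallest integer satisfying this is n = 8.

n = 8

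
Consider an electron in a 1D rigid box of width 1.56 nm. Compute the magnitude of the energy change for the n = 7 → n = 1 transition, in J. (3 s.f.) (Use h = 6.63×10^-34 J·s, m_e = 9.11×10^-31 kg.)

|ΔE| = 1.19×10^-18 J

E_1 = h²/(8m_eL²) = 2.478×10^-20 J.
|ΔE| = |7² − 1²|·E_1 = 48·2.478×10^-20 J = 1.19×10^-18 J.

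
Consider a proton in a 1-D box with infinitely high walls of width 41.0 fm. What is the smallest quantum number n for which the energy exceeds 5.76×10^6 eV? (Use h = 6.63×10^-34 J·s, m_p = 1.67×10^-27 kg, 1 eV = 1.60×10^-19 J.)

n = 7

E_1 = h²/(8m_pL²) = 1.957×10^-14 J = 1.223×10^5 eV.
Need n² > 5.76×10^6/1.223×10^5 = 47.10, i.e. n > 6.863.
The smallest integer satisfying this is n = 7.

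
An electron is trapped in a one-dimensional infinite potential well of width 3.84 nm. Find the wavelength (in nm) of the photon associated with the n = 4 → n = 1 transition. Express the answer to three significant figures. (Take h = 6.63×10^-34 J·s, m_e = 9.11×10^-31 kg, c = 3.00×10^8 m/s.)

E_1 = h²/(8m_eL²) = 4.090×10^-21 J, so ΔE = (4² − 1²)E_1 = 6.135×10^-20 J.
λ = hc/ΔE = (6.63×10^-34·3.00×10^8)/6.135×10^-20 = 3.24×10^-6 m = 3.24×10^3 nm.

λ = 3.24×10^3 nm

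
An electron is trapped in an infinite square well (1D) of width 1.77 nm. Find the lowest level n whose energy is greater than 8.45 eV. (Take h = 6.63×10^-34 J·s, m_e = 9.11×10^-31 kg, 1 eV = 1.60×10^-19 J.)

n = 9

E_1 = h²/(8m_eL²) = 1.925×10^-20 J = 0.1203 eV.
Need n² > 8.45/0.1203 = 70.24, i.e. n > 8.381.
The smallest integer satisfying this is n = 9.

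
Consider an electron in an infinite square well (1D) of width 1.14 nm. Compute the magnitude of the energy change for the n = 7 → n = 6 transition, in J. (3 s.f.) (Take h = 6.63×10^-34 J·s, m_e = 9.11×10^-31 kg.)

E_1 = h²/(8m_eL²) = 4.641×10^-20 J.
|ΔE| = |7² − 6²|·E_1 = 13·4.641×10^-20 J = 6.03×10^-19 J.

|ΔE| = 6.03×10^-19 J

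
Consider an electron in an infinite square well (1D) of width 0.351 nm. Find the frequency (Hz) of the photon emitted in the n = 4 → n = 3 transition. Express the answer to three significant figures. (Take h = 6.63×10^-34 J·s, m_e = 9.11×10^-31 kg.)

f = 5.17×10^15 Hz

E_1 = h²/(8m_eL²) = 4.896×10^-19 J and ΔE = (4² − 3²)E_1 = 3.427×10^-18 J.
f = ΔE/h = 3.427×10^-18/6.63×10^-34 = 5.17×10^15 Hz.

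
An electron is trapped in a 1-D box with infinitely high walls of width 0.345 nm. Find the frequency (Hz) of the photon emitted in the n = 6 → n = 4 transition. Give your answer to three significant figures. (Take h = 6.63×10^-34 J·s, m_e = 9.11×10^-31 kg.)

E_1 = h²/(8m_eL²) = 5.067×10^-19 J and ΔE = (6² − 4²)E_1 = 1.013×10^-17 J.
f = ΔE/h = 1.013×10^-17/6.63×10^-34 = 1.53×10^16 Hz.

f = 1.53×10^16 Hz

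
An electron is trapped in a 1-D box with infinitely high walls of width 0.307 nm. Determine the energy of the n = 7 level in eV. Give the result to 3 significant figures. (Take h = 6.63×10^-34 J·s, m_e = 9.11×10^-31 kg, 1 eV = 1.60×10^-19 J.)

E_7 = 196 eV

For an infinite well E_n = n²h²/(8m_eL²), so E_1 = h²/(8m_eL²) = (6.63×10^-34)²/(8·9.11×10^-31·(3.07×10^-10 m)²) = 6.399×10^-19 J.
Then E_7 = 7²·E_1 = 49·6.399×10^-19 J = 3.136×10^-17 J.
Converting, E_7 = 3.136×10^-17 J / (1.60×10^-19 J/eV) = 196 eV.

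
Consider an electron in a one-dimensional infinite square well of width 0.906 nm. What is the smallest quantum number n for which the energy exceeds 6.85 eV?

n = 4

E_1 = h²/(8m_eL²) = 7.340×10^-20 J = 0.4582 eV.
Need n² > 6.85/0.4582 = 14.95, i.e. n > 3.867.
The smallest integer satisfying this is n = 4.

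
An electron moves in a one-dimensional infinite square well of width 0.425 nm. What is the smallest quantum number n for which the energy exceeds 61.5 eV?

n = 6

E_1 = h²/(8m_eL²) = 3.336×10^-19 J = 2.082 eV.
Need n² > 61.5/2.082 = 29.54, i.e. n > 5.435.
The smallest integer satisfying this is n = 6.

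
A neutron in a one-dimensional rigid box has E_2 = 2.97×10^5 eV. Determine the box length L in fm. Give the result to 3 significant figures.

From E_n = n²h²/(8m_nL²), L = n·h/√(8m_nE_n).
E_2 = 2.97×10^5 eV = 4.758×10^-14 J, so L = 2·6.626×10^-34/√(8·1.675×10^-27·4.758×10^-14) = 5.25×10^-14 m = 52.5 fm.

L = 52.5 fm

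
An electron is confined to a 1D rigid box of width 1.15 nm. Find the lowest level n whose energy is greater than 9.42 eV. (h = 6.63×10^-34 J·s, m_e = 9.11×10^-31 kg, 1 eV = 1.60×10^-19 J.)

E_1 = h²/(8m_eL²) = 4.561×10^-20 J = 0.2851 eV.
Need n² > 9.42/0.2851 = 33.04, i.e. n > 5.748.
The smallest integer satisfying this is n = 6.

n = 6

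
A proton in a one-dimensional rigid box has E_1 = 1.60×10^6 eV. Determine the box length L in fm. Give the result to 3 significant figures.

L = 11.3 fm

From E_n = n²h²/(8m_pL²), L = n·h/√(8m_pE_n).
E_1 = 1.60×10^6 eV = 2.563×10^-13 J, so L = 1·6.626×10^-34/√(8·1.673×10^-27·2.563×10^-13) = 1.13×10^-14 m = 11.3 fm.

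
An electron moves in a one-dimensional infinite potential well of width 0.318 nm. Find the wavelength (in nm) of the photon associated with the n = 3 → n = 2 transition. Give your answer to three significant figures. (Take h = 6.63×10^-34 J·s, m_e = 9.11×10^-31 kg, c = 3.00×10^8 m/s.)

λ = 66.7 nm

E_1 = h²/(8m_eL²) = 5.964×10^-19 J, so ΔE = (3² − 2²)E_1 = 2.982×10^-18 J.
λ = hc/ΔE = (6.63×10^-34·3.00×10^8)/2.982×10^-18 = 6.67×10^-8 m = 66.7 nm.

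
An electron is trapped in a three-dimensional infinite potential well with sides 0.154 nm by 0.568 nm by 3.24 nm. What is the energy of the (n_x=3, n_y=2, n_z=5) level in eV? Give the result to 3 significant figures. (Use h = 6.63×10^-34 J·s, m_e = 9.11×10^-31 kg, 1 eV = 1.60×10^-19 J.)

E = 149 eV

For a 3D rectangular well E = (h²/8m_e)·Σ n_i²/L_i² = (6.63×10^-34)²/(8·9.11×10^-31) · [3²/(0.154 nm)² + 2²/(0.568 nm)² + 5²/(3.24 nm)²].
Evaluating gives E = 2.378×10^-17 J = 149 eV.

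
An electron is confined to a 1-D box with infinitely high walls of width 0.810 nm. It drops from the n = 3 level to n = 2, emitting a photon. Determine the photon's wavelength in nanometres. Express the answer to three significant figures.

λ = 433 nm

E_1 = h²/(8m_eL²) = 9.183×10^-20 J, so ΔE = (3² − 2²)E_1 = 4.591×10^-19 J.
λ = hc/ΔE = (6.626×10^-34·2.998×10^8)/4.591×10^-19 = 4.33×10^-7 m = 433 nm.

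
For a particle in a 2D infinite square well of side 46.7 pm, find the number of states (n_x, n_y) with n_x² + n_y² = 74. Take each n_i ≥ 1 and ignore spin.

degeneracy = 2

The level has n_x² + n_y² = 74. The ordered positive-integer solutions are (5, 7), (7, 5).
That gives 2 states.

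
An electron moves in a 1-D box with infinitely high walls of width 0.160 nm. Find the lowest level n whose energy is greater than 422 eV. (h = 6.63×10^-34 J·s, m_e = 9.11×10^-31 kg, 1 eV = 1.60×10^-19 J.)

n = 6

E_1 = h²/(8m_eL²) = 2.356×10^-18 J = 14.73 eV.
Need n² > 422/14.73 = 28.65, i.e. n > 5.353.
The smallest integer satisfying this is n = 6.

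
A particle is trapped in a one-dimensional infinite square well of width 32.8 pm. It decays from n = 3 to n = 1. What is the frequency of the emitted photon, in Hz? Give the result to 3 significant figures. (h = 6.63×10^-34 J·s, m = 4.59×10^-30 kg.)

E_1 = h²/(8mL²) = 1.113×10^-17 J and ΔE = (3² − 1²)E_1 = 8.904×10^-17 J.
f = ΔE/h = 8.904×10^-17/6.63×10^-34 = 1.34×10^17 Hz.

f = 1.34×10^17 Hz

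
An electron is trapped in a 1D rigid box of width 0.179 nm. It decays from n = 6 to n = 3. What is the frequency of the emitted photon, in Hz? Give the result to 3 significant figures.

f = 7.66×10^16 Hz

E_1 = h²/(8m_eL²) = 1.880×10^-18 J and ΔE = (6² − 3²)E_1 = 5.076×10^-17 J.
f = ΔE/h = 5.076×10^-17/6.626×10^-34 = 7.66×10^16 Hz.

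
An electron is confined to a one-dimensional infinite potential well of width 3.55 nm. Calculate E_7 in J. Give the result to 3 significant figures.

For an infinite well E_n = n²h²/(8m_eL²), so E_1 = h²/(8m_eL²) = (6.626×10^-34)²/(8·9.109×10^-31·(3.55×10^-9 m)²) = 4.781×10^-21 J.
Then E_7 = 7²·E_1 = 49·4.781×10^-21 J = 2.34×10^-19 J.

E_7 = 2.34×10^-19 J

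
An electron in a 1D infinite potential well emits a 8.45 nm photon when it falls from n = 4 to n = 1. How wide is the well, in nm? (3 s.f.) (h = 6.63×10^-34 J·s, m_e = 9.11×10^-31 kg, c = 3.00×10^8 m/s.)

The photon carries ΔE = hc/λ = 6.63×10^-34·3.00×10^8/8.45×10^-9 m = 2.354×10^-17 J.
Since ΔE = (4² − 1²)E_1, E_1 = 1.569×10^-18 J, and L = h/√(8m_eE_1) = 1.96×10^-10 m = 0.196 nm.

L = 0.196 nm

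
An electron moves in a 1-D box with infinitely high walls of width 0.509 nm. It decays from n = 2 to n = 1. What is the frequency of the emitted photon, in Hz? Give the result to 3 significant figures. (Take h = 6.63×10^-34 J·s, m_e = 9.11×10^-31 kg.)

E_1 = h²/(8m_eL²) = 2.328×10^-19 J and ΔE = (2² − 1²)E_1 = 6.984×10^-19 J.
f = ΔE/h = 6.984×10^-19/6.63×10^-34 = 1.05×10^15 Hz.

f = 1.05×10^15 Hz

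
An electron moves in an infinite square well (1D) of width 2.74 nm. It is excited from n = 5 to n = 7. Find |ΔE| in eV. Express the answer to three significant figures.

|ΔE| = 1.20 eV

E_1 = h²/(8m_eL²) = 8.025×10^-21 J.
|ΔE| = |5² − 7²|·E_1 = 24·8.025×10^-21 J = 1.926×10^-19 J = 1.20 eV.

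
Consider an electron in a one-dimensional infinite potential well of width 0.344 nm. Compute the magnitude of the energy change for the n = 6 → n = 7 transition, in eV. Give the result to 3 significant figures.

E_1 = h²/(8m_eL²) = 5.091×10^-19 J.
|ΔE| = |6² − 7²|·E_1 = 13·5.091×10^-19 J = 6.618×10^-18 J = 41.3 eV.

|ΔE| = 41.3 eV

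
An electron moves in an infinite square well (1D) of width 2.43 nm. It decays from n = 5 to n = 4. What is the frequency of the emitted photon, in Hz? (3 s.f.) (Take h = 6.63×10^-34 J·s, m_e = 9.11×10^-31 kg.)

f = 1.39×10^14 Hz

E_1 = h²/(8m_eL²) = 1.021×10^-20 J and ΔE = (5² − 4²)E_1 = 9.189×10^-20 J.
f = ΔE/h = 9.189×10^-20/6.63×10^-34 = 1.39×10^14 Hz.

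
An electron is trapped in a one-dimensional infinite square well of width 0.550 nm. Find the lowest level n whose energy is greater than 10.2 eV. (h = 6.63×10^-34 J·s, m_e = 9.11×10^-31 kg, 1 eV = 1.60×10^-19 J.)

E_1 = h²/(8m_eL²) = 1.994×10^-19 J = 1.246 eV.
Need n² > 10.2/1.246 = 8.186, i.e. n > 2.861.
The smallest integer satisfying this is n = 3.

n = 3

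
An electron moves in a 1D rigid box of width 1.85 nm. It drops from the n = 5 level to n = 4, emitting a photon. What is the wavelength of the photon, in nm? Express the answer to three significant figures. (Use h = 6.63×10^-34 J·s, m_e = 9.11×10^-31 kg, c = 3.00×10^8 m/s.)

λ = 1.25×10^3 nm

E_1 = h²/(8m_eL²) = 1.762×10^-20 J, so ΔE = (5² − 4²)E_1 = 1.586×10^-19 J.
λ = hc/ΔE = (6.63×10^-34·3.00×10^8)/1.586×10^-19 = 1.25×10^-6 m = 1.25×10^3 nm.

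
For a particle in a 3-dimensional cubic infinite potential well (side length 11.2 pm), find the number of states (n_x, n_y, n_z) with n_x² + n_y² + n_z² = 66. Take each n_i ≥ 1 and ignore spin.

degeneracy = 12

The level has n_x² + n_y² + n_z² = 66. The ordered positive-integer solutions are (1, 1, 8), (1, 4, 7), (1, 7, 4), (1, 8, 1), (4, 1, 7), (4, 5, 5), (4, 7, 1), (5, 4, 5), (5, 5, 4), (7, 1, 4), (7, 4, 1), (8, 1, 1).
That gives 12 states.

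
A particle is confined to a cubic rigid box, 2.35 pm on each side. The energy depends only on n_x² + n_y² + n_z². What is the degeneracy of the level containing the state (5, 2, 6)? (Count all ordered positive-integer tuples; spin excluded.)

degeneracy = 6

The level has n_x² + n_y² + n_z² = 65. The ordered positive-integer solutions are (2, 5, 6), (2, 6, 5), (5, 2, 6), (5, 6, 2), (6, 2, 5), (6, 5, 2).
That gives 6 states.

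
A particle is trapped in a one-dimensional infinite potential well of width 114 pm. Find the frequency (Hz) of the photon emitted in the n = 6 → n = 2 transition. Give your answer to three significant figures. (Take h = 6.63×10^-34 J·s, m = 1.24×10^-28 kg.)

f = 1.65×10^15 Hz

E_1 = h²/(8mL²) = 3.410×10^-20 J and ΔE = (6² − 2²)E_1 = 1.091×10^-18 J.
f = ΔE/h = 1.091×10^-18/6.63×10^-34 = 1.65×10^15 Hz.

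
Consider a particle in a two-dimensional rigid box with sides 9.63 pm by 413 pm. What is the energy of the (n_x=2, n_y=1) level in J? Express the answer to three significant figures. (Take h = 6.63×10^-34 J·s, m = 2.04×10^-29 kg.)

For a 2D rectangular well E = (h²/8m)·Σ n_i²/L_i² = (6.63×10^-34)²/(8·2.04×10^-29) · [2²/(9.63 pm)² + 1²/(413 pm)²].
Evaluating gives E = 1.16×10^-16 J.

E = 1.16×10^-16 J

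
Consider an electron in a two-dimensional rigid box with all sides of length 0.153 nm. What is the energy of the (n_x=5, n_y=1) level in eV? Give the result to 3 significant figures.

E = 418 eV

For a 2D rectangular well E = (h²/8m_e)·Σ n_i²/L_i² = (6.626×10^-34)²/(8·9.109×10^-31) · [5²/(0.153 nm)² + 1²/(0.153 nm)²].
Evaluating gives E = 6.692×10^-17 J = 418 eV.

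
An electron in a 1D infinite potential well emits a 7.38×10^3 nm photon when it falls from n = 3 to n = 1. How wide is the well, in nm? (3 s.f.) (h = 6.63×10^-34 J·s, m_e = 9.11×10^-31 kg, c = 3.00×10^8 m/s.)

L = 4.23 nm

The photon carries ΔE = hc/λ = 6.63×10^-34·3.00×10^8/7.38×10^-6 m = 2.695×10^-20 J.
Since ΔE = (3² − 1²)E_1, E_1 = 3.369×10^-21 J, and L = h/√(8m_eE_1) = 4.23×10^-9 m = 4.23 nm.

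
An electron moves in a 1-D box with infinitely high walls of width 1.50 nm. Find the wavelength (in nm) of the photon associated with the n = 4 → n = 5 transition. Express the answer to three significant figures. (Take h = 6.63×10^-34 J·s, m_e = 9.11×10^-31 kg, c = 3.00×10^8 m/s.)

E_1 = h²/(8m_eL²) = 2.681×10^-20 J, so ΔE = (5² − 4²)E_1 = 2.413×10^-19 J.
λ = hc/ΔE = (6.63×10^-34·3.00×10^8)/2.413×10^-19 = 8.24×10^-7 m = 824 nm.

λ = 824 nm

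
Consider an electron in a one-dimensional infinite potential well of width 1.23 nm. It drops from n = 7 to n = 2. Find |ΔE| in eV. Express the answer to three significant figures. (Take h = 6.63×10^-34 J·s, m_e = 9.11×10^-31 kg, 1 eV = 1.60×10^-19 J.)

E_1 = h²/(8m_eL²) = 3.987×10^-20 J.
|ΔE| = |7² − 2²|·E_1 = 45·3.987×10^-20 J = 1.794×10^-18 J = 11.2 eV.

|ΔE| = 11.2 eV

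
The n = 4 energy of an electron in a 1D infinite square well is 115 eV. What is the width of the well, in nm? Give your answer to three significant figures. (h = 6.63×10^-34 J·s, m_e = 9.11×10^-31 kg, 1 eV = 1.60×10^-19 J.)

From E_n = n²h²/(8m_eL²), L = n·h/√(8m_eE_n).
E_4 = 115 eV = 1.840×10^-17 J, so L = 4·6.63×10^-34/√(8·9.11×10^-31·1.840×10^-17) = 2.29×10^-10 m = 0.229 nm.

L = 0.229 nm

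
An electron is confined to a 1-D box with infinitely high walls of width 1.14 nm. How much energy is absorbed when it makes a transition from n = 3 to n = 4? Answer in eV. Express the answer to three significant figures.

|ΔE| = 2.03 eV

E_1 = h²/(8m_eL²) = 4.636×10^-20 J.
|ΔE| = |3² − 4²|·E_1 = 7·4.636×10^-20 J = 3.245×10^-19 J = 2.03 eV.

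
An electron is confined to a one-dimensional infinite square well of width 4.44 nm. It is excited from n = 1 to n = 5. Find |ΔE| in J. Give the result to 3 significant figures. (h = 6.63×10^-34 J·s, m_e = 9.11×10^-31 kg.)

|ΔE| = 7.34×10^-20 J

E_1 = h²/(8m_eL²) = 3.060×10^-21 J.
|ΔE| = |1² − 5²|·E_1 = 24·3.060×10^-21 J = 7.34×10^-20 J.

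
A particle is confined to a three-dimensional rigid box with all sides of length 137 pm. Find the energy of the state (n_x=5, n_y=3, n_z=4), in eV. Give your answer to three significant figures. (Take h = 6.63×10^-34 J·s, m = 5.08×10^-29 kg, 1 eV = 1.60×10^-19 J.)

For a 3D rectangular well E = (h²/8m)·Σ n_i²/L_i² = (6.63×10^-34)²/(8·5.08×10^-29) · [5²/(137 pm)² + 3²/(137 pm)² + 4²/(137 pm)²].
Evaluating gives E = 2.881×10^-18 J = 18.0 eV.

E = 18.0 eV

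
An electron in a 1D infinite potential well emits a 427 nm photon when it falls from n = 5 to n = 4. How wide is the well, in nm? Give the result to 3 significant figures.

The photon carries ΔE = hc/λ = 6.626×10^-34·2.998×10^8/4.27×10^-7 m = 4.652×10^-19 J.
Since ΔE = (5² − 4²)E_1, E_1 = 5.169×10^-20 J, and L = h/√(8m_eE_1) = 1.08×10^-9 m = 1.08 nm.

L = 1.08 nm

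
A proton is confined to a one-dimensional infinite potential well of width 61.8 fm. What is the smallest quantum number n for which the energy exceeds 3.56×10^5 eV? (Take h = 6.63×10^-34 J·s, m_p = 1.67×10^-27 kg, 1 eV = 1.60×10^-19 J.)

E_1 = h²/(8m_pL²) = 8.615×10^-15 J = 5.384×10^4 eV.
Need n² > 3.56×10^5/5.384×10^4 = 6.612, i.e. n > 2.571.
The smallest integer satisfying this is n = 3.

n = 3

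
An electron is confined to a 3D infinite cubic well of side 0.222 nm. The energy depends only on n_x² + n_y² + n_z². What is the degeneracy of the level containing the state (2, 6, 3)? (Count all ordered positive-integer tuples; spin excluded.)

degeneracy = 6

The level has n_x² + n_y² + n_z² = 49. The ordered positive-integer solutions are (2, 3, 6), (2, 6, 3), (3, 2, 6), (3, 6, 2), (6, 2, 3), (6, 3, 2).
That gives 6 states.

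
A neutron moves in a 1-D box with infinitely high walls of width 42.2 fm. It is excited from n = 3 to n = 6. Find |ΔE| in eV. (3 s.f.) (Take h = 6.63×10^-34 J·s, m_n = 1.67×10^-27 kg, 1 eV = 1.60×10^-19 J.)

E_1 = h²/(8m_nL²) = 1.848×10^-14 J.
|ΔE| = |3² − 6²|·E_1 = 27·1.848×10^-14 J = 4.990×10^-13 J = 3.12×10^6 eV.

|ΔE| = 3.12×10^6 eV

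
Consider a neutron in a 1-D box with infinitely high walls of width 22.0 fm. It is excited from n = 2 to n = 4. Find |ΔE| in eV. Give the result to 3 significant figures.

|ΔE| = 5.07×10^6 eV

E_1 = h²/(8m_nL²) = 6.769×10^-14 J.
|ΔE| = |2² − 4²|·E_1 = 12·6.769×10^-14 J = 8.123×10^-13 J = 5.07×10^6 eV.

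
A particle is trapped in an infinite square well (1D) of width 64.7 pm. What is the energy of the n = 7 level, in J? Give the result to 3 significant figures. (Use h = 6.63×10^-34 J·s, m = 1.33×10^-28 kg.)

For an infinite well E_n = n²h²/(8mL²), so E_1 = h²/(8mL²) = (6.63×10^-34)²/(8·1.33×10^-28·(6.47×10^-11 m)²) = 9.869×10^-20 J.
Then E_7 = 7²·E_1 = 49·9.869×10^-20 J = 4.84×10^-18 J.

E_7 = 4.84×10^-18 J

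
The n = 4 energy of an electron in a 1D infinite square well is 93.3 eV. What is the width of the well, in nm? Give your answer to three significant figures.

From E_n = n²h²/(8m_eL²), L = n·h/√(8m_eE_n).
E_4 = 93.3 eV = 1.495×10^-17 J, so L = 4·6.626×10^-34/√(8·9.109×10^-31·1.495×10^-17) = 2.54×10^-10 m = 0.254 nm.

L = 0.254 nm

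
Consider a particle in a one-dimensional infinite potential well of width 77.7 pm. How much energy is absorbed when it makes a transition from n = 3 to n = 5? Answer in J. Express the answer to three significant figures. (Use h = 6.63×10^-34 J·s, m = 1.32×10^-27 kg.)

E_1 = h²/(8mL²) = 6.895×10^-21 J.
|ΔE| = |3² − 5²|·E_1 = 16·6.895×10^-21 J = 1.10×10^-19 J.

|ΔE| = 1.10×10^-19 J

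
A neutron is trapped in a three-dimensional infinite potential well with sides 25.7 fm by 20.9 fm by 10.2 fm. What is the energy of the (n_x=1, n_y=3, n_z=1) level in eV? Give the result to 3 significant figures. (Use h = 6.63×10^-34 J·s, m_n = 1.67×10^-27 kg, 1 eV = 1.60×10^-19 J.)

E = 6.52×10^6 eV

For a 3D rectangular well E = (h²/8m_n)·Σ n_i²/L_i² = (6.63×10^-34)²/(8·1.67×10^-27) · [1²/(25.7 fm)² + 3²/(20.9 fm)² + 1²/(10.2 fm)²].
Evaluating gives E = 1.044×10^-12 J = 6.52×10^6 eV.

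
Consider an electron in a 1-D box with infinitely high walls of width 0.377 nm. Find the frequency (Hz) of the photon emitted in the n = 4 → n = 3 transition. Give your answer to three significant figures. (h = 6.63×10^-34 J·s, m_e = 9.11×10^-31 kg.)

f = 4.48×10^15 Hz

E_1 = h²/(8m_eL²) = 4.244×10^-19 J and ΔE = (4² − 3²)E_1 = 2.971×10^-18 J.
f = ΔE/h = 2.971×10^-18/6.63×10^-34 = 4.48×10^15 Hz.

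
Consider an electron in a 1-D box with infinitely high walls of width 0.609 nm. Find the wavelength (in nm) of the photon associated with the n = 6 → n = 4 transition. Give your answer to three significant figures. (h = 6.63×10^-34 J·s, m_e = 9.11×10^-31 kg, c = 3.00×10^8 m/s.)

E_1 = h²/(8m_eL²) = 1.626×10^-19 J, so ΔE = (6² − 4²)E_1 = 3.252×10^-18 J.
λ = hc/ΔE = (6.63×10^-34·3.00×10^8)/3.252×10^-18 = 6.12×10^-8 m = 61.2 nm.

λ = 61.2 nm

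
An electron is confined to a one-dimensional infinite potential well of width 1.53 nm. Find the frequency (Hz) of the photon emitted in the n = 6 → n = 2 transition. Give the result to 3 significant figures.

f = 1.24×10^15 Hz

E_1 = h²/(8m_eL²) = 2.574×10^-20 J and ΔE = (6² − 2²)E_1 = 8.237×10^-19 J.
f = ΔE/h = 8.237×10^-19/6.626×10^-34 = 1.24×10^15 Hz.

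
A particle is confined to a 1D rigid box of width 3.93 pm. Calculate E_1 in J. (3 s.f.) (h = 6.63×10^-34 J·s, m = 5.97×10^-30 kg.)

E_1 = 5.96×10^-16 J

For an infinite well E_n = n²h²/(8mL²), so E_1 = h²/(8mL²) = (6.63×10^-34)²/(8·5.97×10^-30·(3.93×10^-12 m)²) = 5.959×10^-16 J.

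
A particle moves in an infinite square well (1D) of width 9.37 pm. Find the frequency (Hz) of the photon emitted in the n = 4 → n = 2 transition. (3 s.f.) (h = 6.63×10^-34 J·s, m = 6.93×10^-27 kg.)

f = 1.63×10^15 Hz

E_1 = h²/(8mL²) = 9.031×10^-20 J and ΔE = (4² − 2²)E_1 = 1.084×10^-18 J.
f = ΔE/h = 1.084×10^-18/6.63×10^-34 = 1.63×10^15 Hz.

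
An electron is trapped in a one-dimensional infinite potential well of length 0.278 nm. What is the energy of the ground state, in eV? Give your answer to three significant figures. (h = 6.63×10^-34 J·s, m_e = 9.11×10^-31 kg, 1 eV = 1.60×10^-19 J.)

E_1 = 4.88 eV

For an infinite well E_n = n²h²/(8m_eL²), so E_1 = h²/(8m_eL²) = (6.63×10^-34)²/(8·9.11×10^-31·(2.78×10^-10 m)²) = 7.804×10^-19 J.
Converting, E_1 = 7.804×10^-19 J / (1.60×10^-19 J/eV) = 4.88 eV.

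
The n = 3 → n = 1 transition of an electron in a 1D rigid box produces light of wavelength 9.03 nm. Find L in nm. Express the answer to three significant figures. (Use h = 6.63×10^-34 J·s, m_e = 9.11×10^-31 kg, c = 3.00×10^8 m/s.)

The photon carries ΔE = hc/λ = 6.63×10^-34·3.00×10^8/9.03×10^-9 m = 2.203×10^-17 J.
Since ΔE = (3² − 1²)E_1, E_1 = 2.754×10^-18 J, and L = h/√(8m_eE_1) = 1.48×10^-10 m = 0.148 nm.

L = 0.148 nm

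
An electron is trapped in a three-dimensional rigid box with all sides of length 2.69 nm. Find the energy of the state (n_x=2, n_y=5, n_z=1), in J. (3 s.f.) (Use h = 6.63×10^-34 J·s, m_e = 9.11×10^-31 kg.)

E = 2.50×10^-19 J

For a 3D rectangular well E = (h²/8m_e)·Σ n_i²/L_i² = (6.63×10^-34)²/(8·9.11×10^-31) · [2²/(2.69 nm)² + 5²/(2.69 nm)² + 1²/(2.69 nm)²].
Evaluating gives E = 2.50×10^-19 J.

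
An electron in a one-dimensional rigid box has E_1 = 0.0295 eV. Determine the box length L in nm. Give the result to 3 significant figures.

From E_n = n²h²/(8m_eL²), L = n·h/√(8m_eE_n).
E_1 = 0.0295 eV = 4.726×10^-21 J, so L = 1·6.626×10^-34/√(8·9.109×10^-31·4.726×10^-21) = 3.57×10^-9 m = 3.57 nm.

L = 3.57 nm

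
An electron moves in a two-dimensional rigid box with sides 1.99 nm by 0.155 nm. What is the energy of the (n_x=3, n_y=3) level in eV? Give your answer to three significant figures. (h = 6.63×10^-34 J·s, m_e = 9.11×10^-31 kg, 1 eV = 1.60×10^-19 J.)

For a 2D rectangular well E = (h²/8m_e)·Σ n_i²/L_i² = (6.63×10^-34)²/(8·9.11×10^-31) · [3²/(1.99 nm)² + 3²/(0.155 nm)²].
Evaluating gives E = 2.273×10^-17 J = 142 eV.

E = 142 eV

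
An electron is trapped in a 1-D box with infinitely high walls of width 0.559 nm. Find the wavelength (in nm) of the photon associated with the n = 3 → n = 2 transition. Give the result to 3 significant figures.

λ = 206 nm

E_1 = h²/(8m_eL²) = 1.928×10^-19 J, so ΔE = (3² − 2²)E_1 = 9.640×10^-19 J.
λ = hc/ΔE = (6.626×10^-34·2.998×10^8)/9.640×10^-19 = 2.06×10^-7 m = 206 nm.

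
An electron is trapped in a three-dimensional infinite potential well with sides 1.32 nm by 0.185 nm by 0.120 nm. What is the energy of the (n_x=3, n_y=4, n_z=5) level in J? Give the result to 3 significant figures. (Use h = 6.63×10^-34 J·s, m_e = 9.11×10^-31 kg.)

For a 3D rectangular well E = (h²/8m_e)·Σ n_i²/L_i² = (6.63×10^-34)²/(8·9.11×10^-31) · [3²/(1.32 nm)² + 4²/(0.185 nm)² + 5²/(0.120 nm)²].
Evaluating gives E = 1.33×10^-16 J.

E = 1.33×10^-16 J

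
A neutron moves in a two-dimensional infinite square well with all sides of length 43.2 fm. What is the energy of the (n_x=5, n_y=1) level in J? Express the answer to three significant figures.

E = 4.56×10^-13 J

For a 2D rectangular well E = (h²/8m_n)·Σ n_i²/L_i² = (6.626×10^-34)²/(8·1.675×10^-27) · [5²/(43.2 fm)² + 1²/(43.2 fm)²].
Evaluating gives E = 4.56×10^-13 J.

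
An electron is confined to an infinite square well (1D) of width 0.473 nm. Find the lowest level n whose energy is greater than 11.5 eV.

n = 3

E_1 = h²/(8m_eL²) = 2.693×10^-19 J = 1.681 eV.
Need n² > 11.5/1.681 = 6.841, i.e. n > 2.616.
The smallest integer satisfying this is n = 3.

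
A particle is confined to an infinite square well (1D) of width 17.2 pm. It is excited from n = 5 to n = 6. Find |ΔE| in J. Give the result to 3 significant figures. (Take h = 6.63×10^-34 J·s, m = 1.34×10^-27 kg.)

|ΔE| = 1.52×10^-18 J

E_1 = h²/(8mL²) = 1.386×10^-19 J.
|ΔE| = |5² − 6²|·E_1 = 11·1.386×10^-19 J = 1.52×10^-18 J.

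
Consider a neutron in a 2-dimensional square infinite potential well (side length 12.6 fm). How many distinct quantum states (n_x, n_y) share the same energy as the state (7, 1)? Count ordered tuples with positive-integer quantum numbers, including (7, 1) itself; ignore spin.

The level has n_x² + n_y² = 50. The ordered positive-integer solutions are (1, 7), (5, 5), (7, 1).
That gives 3 states.

degeneracy = 3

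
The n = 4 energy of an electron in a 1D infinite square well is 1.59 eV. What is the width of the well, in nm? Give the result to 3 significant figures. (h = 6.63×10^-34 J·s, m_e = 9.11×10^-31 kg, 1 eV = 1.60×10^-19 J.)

L = 1.95 nm

From E_n = n²h²/(8m_eL²), L = n·h/√(8m_eE_n).
E_4 = 1.59 eV = 2.544×10^-19 J, so L = 4·6.63×10^-34/√(8·9.11×10^-31·2.544×10^-19) = 1.95×10^-9 m = 1.95 nm.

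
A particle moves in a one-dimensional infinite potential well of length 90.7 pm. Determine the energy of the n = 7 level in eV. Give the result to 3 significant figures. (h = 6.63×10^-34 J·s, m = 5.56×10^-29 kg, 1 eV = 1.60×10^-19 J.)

For an infinite well E_n = n²h²/(8mL²), so E_1 = h²/(8mL²) = (6.63×10^-34)²/(8·5.56×10^-29·(9.07×10^-11 m)²) = 1.201×10^-19 J.
Then E_7 = 7²·E_1 = 49·1.201×10^-19 J = 5.885×10^-18 J.
Converting, E_7 = 5.885×10^-18 J / (1.60×10^-19 J/eV) = 36.8 eV.

E_7 = 36.8 eV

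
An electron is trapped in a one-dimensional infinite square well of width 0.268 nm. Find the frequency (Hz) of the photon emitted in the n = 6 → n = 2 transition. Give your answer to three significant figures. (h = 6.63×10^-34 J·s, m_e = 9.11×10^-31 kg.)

E_1 = h²/(8m_eL²) = 8.397×10^-19 J and ΔE = (6² − 2²)E_1 = 2.687×10^-17 J.
f = ΔE/h = 2.687×10^-17/6.63×10^-34 = 4.05×10^16 Hz.

f = 4.05×10^16 Hz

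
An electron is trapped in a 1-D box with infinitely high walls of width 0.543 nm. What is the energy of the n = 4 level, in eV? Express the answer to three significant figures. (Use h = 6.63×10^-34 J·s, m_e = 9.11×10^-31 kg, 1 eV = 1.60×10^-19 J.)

E_4 = 20.5 eV

For an infinite well E_n = n²h²/(8m_eL²), so E_1 = h²/(8m_eL²) = (6.63×10^-34)²/(8·9.11×10^-31·(5.43×10^-10 m)²) = 2.046×10^-19 J.
Then E_4 = 4²·E_1 = 16·2.046×10^-19 J = 3.274×10^-18 J.
Converting, E_4 = 3.274×10^-18 J / (1.60×10^-19 J/eV) = 20.5 eV.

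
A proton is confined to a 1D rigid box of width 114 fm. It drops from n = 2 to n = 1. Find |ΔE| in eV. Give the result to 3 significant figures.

E_1 = h²/(8m_pL²) = 2.524×10^-15 J.
|ΔE| = |2² − 1²|·E_1 = 3·2.524×10^-15 J = 7.572×10^-15 J = 4.73×10^4 eV.

|ΔE| = 4.73×10^4 eV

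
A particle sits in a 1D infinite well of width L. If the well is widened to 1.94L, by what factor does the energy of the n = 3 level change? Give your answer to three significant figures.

E_n ∝ 1/L², so the energy scales by 1/1.94² = 0.266.

0.266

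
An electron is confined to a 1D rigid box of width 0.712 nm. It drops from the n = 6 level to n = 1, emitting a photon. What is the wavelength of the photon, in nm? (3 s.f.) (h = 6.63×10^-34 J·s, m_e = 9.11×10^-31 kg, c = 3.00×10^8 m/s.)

E_1 = h²/(8m_eL²) = 1.190×10^-19 J, so ΔE = (6² − 1²)E_1 = 4.165×10^-18 J.
λ = hc/ΔE = (6.63×10^-34·3.00×10^8)/4.165×10^-18 = 4.78×10^-8 m = 47.8 nm.

λ = 47.8 nm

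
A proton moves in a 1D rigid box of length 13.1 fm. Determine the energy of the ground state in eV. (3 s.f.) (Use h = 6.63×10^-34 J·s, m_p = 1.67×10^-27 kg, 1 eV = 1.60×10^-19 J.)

For an infinite well E_n = n²h²/(8m_pL²), so E_1 = h²/(8m_pL²) = (6.63×10^-34)²/(8·1.67×10^-27·(1.31×10^-14 m)²) = 1.917×10^-13 J.
Converting, E_1 = 1.917×10^-13 J / (1.60×10^-19 J/eV) = 1.20×10^6 eV.

E_1 = 1.20×10^6 eV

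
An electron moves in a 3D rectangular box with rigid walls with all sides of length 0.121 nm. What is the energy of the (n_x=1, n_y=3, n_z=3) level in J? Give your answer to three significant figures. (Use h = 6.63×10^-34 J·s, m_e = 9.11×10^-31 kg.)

E = 7.83×10^-17 J

For a 3D rectangular well E = (h²/8m_e)·Σ n_i²/L_i² = (6.63×10^-34)²/(8·9.11×10^-31) · [1²/(0.121 nm)² + 3²/(0.121 nm)² + 3²/(0.121 nm)²].
Evaluating gives E = 7.83×10^-17 J.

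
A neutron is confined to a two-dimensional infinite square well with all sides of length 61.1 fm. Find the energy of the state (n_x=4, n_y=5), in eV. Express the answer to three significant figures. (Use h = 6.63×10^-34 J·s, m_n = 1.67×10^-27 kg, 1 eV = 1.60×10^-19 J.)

For a 2D rectangular well E = (h²/8m_n)·Σ n_i²/L_i² = (6.63×10^-34)²/(8·1.67×10^-27) · [4²/(61.1 fm)² + 5²/(61.1 fm)²].
Evaluating gives E = 3.613×10^-13 J = 2.26×10^6 eV.

E = 2.26×10^6 eV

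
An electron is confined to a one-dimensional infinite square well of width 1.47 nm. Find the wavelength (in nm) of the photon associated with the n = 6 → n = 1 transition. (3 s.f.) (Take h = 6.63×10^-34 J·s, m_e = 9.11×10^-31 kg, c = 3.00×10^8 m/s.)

E_1 = h²/(8m_eL²) = 2.791×10^-20 J, so ΔE = (6² − 1²)E_1 = 9.768×10^-19 J.
λ = hc/ΔE = (6.63×10^-34·3.00×10^8)/9.768×10^-19 = 2.04×10^-7 m = 204 nm.

λ = 204 nm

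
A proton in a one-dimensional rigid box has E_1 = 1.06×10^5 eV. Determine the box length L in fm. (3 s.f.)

From E_n = n²h²/(8m_pL²), L = n·h/√(8m_pE_n).
E_1 = 1.06×10^5 eV = 1.698×10^-14 J, so L = 1·6.626×10^-34/√(8·1.673×10^-27·1.698×10^-14) = 4.40×10^-14 m = 44.0 fm.

L = 44.0 fm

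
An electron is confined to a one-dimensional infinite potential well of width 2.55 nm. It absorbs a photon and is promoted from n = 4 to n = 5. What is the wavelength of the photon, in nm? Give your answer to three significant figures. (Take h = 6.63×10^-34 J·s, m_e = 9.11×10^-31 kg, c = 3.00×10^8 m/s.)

λ = 2.38×10^3 nm

E_1 = h²/(8m_eL²) = 9.276×10^-21 J, so ΔE = (5² − 4²)E_1 = 8.348×10^-20 J.
λ = hc/ΔE = (6.63×10^-34·3.00×10^8)/8.348×10^-20 = 2.38×10^-6 m = 2.38×10^3 nm.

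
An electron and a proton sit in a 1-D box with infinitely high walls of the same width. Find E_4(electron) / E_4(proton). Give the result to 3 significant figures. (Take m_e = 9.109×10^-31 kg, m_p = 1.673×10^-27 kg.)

E_n ∝ 1/m at fixed n and L, so the ratio is m_p/m_e = 1.673×10^-27/9.109×10^-31 = 1.84×10^3.

1.84×10^3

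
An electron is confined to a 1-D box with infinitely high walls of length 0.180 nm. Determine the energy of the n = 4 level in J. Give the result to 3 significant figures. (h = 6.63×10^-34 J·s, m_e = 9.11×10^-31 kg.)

E_4 = 2.98×10^-17 J

For an infinite well E_n = n²h²/(8m_eL²), so E_1 = h²/(8m_eL²) = (6.63×10^-34)²/(8·9.11×10^-31·(1.80×10^-10 m)²) = 1.862×10^-18 J.
Then E_4 = 4²·E_1 = 16·1.862×10^-18 J = 2.98×10^-17 J.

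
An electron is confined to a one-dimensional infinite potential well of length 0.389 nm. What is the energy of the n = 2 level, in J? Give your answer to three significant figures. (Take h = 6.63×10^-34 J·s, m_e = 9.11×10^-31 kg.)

For an infinite well E_n = n²h²/(8m_eL²), so E_1 = h²/(8m_eL²) = (6.63×10^-34)²/(8·9.11×10^-31·(3.89×10^-10 m)²) = 3.986×10^-19 J.
Then E_2 = 2²·E_1 = 4·3.986×10^-19 J = 1.59×10^-18 J.

E_2 = 1.59×10^-18 J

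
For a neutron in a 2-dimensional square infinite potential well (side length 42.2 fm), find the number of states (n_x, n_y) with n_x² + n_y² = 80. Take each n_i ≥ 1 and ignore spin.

The level has n_x² + n_y² = 80. The ordered positive-integer solutions are (4, 8), (8, 4).
That gives 2 states.

degeneracy = 2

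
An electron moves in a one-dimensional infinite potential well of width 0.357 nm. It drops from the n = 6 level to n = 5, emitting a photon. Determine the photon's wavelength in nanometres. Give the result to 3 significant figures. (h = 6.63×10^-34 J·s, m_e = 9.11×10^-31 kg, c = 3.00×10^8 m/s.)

λ = 38.2 nm

E_1 = h²/(8m_eL²) = 4.732×10^-19 J, so ΔE = (6² − 5²)E_1 = 5.205×10^-18 J.
λ = hc/ΔE = (6.63×10^-34·3.00×10^8)/5.205×10^-18 = 3.82×10^-8 m = 38.2 nm.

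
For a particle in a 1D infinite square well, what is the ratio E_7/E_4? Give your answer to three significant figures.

3.06

E_n ∝ n², so E_7/E_4 = 7²/4² = 49/16 = 3.06.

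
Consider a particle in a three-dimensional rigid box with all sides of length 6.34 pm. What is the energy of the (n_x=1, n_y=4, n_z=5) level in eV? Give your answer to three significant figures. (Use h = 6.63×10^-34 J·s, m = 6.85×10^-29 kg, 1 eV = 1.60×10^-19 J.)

For a 3D rectangular well E = (h²/8m)·Σ n_i²/L_i² = (6.63×10^-34)²/(8·6.85×10^-29) · [1²/(6.34 pm)² + 4²/(6.34 pm)² + 5²/(6.34 pm)²].
Evaluating gives E = 8.381×10^-16 J = 5.24×10^3 eV.

E = 5.24×10^3 eV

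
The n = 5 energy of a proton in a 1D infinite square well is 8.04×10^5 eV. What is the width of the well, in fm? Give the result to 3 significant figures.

From E_n = n²h²/(8m_pL²), L = n·h/√(8m_pE_n).
E_5 = 8.04×10^5 eV = 1.288×10^-13 J, so L = 5·6.626×10^-34/√(8·1.673×10^-27·1.288×10^-13) = 7.98×10^-14 m = 79.8 fm.

L = 79.8 fm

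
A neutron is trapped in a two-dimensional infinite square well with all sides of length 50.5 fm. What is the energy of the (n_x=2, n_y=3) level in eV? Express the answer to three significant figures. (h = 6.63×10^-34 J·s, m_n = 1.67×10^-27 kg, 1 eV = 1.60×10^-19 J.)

E = 1.05×10^6 eV

For a 2D rectangular well E = (h²/8m_n)·Σ n_i²/L_i² = (6.63×10^-34)²/(8·1.67×10^-27) · [2²/(50.5 fm)² + 3²/(50.5 fm)²].
Evaluating gives E = 1.677×10^-13 J = 1.05×10^6 eV.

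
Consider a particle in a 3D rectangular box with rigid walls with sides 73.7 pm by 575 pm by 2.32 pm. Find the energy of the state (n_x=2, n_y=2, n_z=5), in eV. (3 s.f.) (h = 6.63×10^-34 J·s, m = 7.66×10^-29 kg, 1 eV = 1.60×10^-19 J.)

E = 2.08×10^4 eV

For a 3D rectangular well E = (h²/8m)·Σ n_i²/L_i² = (6.63×10^-34)²/(8·7.66×10^-29) · [2²/(73.7 pm)² + 2²/(575 pm)² + 5²/(2.32 pm)²].
Evaluating gives E = 3.332×10^-15 J = 2.08×10^4 eV.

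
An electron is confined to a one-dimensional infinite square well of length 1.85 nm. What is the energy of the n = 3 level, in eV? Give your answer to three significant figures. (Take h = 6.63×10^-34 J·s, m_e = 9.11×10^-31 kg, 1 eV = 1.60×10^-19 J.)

E_3 = 0.991 eV

For an infinite well E_n = n²h²/(8m_eL²), so E_1 = h²/(8m_eL²) = (6.63×10^-34)²/(8·9.11×10^-31·(1.85×10^-9 m)²) = 1.762×10^-20 J.
Then E_3 = 3²·E_1 = 9·1.762×10^-20 J = 1.586×10^-19 J.
Converting, E_3 = 1.586×10^-19 J / (1.60×10^-19 J/eV) = 0.991 eV.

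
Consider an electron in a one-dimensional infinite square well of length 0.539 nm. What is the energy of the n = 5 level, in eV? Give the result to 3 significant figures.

For an infinite well E_n = n²h²/(8m_eL²), so E_1 = h²/(8m_eL²) = (6.626×10^-34)²/(8·9.109×10^-31·(5.39×10^-10 m)²) = 2.074×10^-19 J.
Then E_5 = 5²·E_1 = 25·2.074×10^-19 J = 5.185×10^-18 J.
Converting, E_5 = 5.185×10^-18 J / (1.602×10^-19 J/eV) = 32.4 eV.

E_5 = 32.4 eV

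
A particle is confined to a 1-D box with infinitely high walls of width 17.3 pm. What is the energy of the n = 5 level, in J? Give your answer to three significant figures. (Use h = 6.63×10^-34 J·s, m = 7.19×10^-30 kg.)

E_5 = 6.38×10^-16 J

For an infinite well E_n = n²h²/(8mL²), so E_1 = h²/(8mL²) = (6.63×10^-34)²/(8·7.19×10^-30·(1.73×10^-11 m)²) = 2.553×10^-17 J.
Then E_5 = 5²·E_1 = 25·2.553×10^-17 J = 6.38×10^-16 J.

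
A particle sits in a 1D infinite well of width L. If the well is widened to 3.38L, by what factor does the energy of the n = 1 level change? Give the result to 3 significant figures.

E_n ∝ 1/L², so the energy scales by 1/3.38² = 0.0875.

0.0875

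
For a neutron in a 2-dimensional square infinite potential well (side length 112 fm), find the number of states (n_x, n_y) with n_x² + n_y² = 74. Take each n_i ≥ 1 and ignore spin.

degeneracy = 2

The level has n_x² + n_y² = 74. The ordered positive-integer solutions are (5, 7), (7, 5).
That gives 2 states.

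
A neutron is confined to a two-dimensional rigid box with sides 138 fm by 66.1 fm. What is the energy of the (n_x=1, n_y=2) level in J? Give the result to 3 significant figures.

E = 3.17×10^-14 J

For a 2D rectangular well E = (h²/8m_n)·Σ n_i²/L_i² = (6.626×10^-34)²/(8·1.675×10^-27) · [1²/(138 fm)² + 2²/(66.1 fm)²].
Evaluating gives E = 3.17×10^-14 J.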